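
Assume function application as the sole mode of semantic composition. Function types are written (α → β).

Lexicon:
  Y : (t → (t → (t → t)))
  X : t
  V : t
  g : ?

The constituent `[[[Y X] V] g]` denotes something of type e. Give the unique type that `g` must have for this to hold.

((t → t) → e)

[[[Y X] V] g] must have type e. The sister [[Y X] V] has type (t → t); that is not a function onto e, so g must be the functor, of type ((t → t) → e).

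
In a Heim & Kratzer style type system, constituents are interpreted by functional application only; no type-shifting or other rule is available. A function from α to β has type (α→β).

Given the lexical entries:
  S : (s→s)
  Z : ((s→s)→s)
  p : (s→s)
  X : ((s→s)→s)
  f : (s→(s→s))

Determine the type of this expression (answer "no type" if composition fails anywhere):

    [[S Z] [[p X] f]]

[S Z]: functor Z : ((s→s)→s), argument S : (s→s); result s.
[p X]: functor X : ((s→s)→s), argument p : (s→s); result s.
[[p X] f]: functor f : (s→(s→s)), argument [p X] : s; result (s→s).
[[S Z] [[p X] f]]: functor [[p X] f] : (s→s), argument [S Z] : s; result s.

s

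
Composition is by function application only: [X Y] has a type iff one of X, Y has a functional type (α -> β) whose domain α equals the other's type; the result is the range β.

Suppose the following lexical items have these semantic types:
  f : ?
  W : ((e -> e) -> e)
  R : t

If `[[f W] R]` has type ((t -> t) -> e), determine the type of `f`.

For [[f W] R] to have type ((t -> t) -> e) with R of type t, [f W] must be the function: [f W] : (t -> ((t -> t) -> e)).
For [f W] to have type (t -> ((t -> t) -> e)) with W of type ((e -> e) -> e), f must be the function: f : (((e -> e) -> e) -> (t -> ((t -> t) -> e))).

(((e -> e) -> e) -> (t -> ((t -> t) -> e)))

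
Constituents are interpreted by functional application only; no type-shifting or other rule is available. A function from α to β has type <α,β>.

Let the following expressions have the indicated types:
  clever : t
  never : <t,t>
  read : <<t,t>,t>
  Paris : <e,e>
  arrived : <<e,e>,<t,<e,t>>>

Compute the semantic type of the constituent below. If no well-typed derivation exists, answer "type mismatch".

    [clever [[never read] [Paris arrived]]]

[never read]: <<t,t>,t> applied to <t,t> yields t.
[Paris arrived]: <<e,e>,<t,<e,t>>> applied to <e,e> yields <t,<e,t>>.
[[never read] [Paris arrived]]: <t,<e,t>> applied to t yields <e,t>.
At [clever [[never read] [Paris arrived]]]: neither t nor <e,t> can take the other as argument; the node is ill-typed.

type mismatch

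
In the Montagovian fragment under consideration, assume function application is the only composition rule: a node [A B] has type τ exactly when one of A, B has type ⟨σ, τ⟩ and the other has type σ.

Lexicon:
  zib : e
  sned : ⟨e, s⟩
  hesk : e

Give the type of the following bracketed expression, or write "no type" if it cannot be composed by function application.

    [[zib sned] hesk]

[zib sned] — sned of type ⟨e, s⟩ combines with zib of type e: type s.
[[zib sned] hesk]: s with e — neither is a function whose domain matches the other; composition fails here.

no type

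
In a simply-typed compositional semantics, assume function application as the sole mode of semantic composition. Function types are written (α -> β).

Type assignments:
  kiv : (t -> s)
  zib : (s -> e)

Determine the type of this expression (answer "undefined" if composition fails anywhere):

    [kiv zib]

[kiv zib]: (t -> s) with (s -> e) — neither is a function whose domain matches the other; composition fails here.

undefined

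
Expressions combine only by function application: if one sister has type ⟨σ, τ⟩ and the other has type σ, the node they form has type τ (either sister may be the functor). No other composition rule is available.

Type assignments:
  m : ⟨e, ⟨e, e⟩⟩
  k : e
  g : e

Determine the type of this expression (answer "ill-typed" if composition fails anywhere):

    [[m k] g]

[m k] — m of type ⟨e, ⟨e, e⟩⟩ combines with k of type e: type ⟨e, e⟩.
[[m k] g] — [m k] of type ⟨e, e⟩ combines with g of type e: type e.

e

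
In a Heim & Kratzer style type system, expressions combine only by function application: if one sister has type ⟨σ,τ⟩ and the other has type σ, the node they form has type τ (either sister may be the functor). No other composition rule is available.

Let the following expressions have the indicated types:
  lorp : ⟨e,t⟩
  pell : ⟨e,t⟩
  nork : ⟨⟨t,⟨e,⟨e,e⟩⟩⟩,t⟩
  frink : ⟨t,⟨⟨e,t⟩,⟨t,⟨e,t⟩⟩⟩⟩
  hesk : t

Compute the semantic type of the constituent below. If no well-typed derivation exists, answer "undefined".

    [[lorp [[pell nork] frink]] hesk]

undefined

[pell nork]: ⟨e,t⟩ with ⟨⟨t,⟨e,⟨e,e⟩⟩⟩,t⟩ — neither is a function whose domain matches the other; composition fails here.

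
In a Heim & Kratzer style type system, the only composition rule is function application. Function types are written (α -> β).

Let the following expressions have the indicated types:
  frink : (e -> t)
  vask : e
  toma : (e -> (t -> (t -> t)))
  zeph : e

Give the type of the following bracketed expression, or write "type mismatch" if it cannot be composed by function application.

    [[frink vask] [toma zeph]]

[frink vask]: frink is (e -> t), vask is e; result t.
[toma zeph]: toma is (e -> (t -> (t -> t))), zeph is e; result (t -> (t -> t)).
[[frink vask] [toma zeph]]: [toma zeph] is (t -> (t -> t)), [frink vask] is t; result (t -> t).

(t -> t)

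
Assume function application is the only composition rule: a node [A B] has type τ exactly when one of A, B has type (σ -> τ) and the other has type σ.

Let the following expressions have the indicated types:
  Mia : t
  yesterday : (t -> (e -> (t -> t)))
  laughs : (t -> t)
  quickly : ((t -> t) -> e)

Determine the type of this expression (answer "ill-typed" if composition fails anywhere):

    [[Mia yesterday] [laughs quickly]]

[Mia yesterday] — yesterday of type (t -> (e -> (t -> t))) combines with Mia of type t: type (e -> (t -> t)).
[laughs quickly] — quickly of type ((t -> t) -> e) combines with laughs of type (t -> t): type e.
[[Mia yesterday] [laughs quickly]] — [Mia yesterday] of type (e -> (t -> t)) combines with [laughs quickly] of type e: type (t -> t).

(t -> t)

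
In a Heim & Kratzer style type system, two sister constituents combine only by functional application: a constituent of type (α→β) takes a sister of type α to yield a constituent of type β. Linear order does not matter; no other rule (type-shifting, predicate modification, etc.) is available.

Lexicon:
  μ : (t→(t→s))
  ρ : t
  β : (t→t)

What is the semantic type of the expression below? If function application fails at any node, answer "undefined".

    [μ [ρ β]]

(t→s)

[ρ β]: functor β : (t→t), argument ρ : t; result t.
[μ [ρ β]]: functor μ : (t→(t→s)), argument [ρ β] : t; result (t→s).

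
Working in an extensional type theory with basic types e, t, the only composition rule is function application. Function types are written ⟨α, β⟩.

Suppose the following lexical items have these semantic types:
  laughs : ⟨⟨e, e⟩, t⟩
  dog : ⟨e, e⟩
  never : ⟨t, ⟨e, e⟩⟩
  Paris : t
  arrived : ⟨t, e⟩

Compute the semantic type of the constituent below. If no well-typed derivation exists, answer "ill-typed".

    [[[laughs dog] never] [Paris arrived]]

[laughs dog]: laughs is ⟨⟨e, e⟩, t⟩, dog is ⟨e, e⟩; result t.
[[laughs dog] never]: never is ⟨t, ⟨e, e⟩⟩, [laughs dog] is t; result ⟨e, e⟩.
[Paris arrived]: arrived is ⟨t, e⟩, Paris is t; result e.
[[[laughs dog] never] [Paris arrived]]: [[laughs dog] never] is ⟨e, e⟩, [Paris arrived] is e; result e.

e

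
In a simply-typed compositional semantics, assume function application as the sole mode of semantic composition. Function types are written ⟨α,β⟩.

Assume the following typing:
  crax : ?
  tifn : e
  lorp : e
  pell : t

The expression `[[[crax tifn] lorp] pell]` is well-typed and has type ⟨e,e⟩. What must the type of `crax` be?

⟨e,⟨e,⟨t,⟨e,e⟩⟩⟩⟩

For [[[crax tifn] lorp] pell] to have type ⟨e,e⟩ with pell of type t, [[crax tifn] lorp] must be the function: [[crax tifn] lorp] : ⟨t,⟨e,e⟩⟩.
For [[crax tifn] lorp] to have type ⟨t,⟨e,e⟩⟩ with lorp of type e, [crax tifn] must be the function: [crax tifn] : ⟨e,⟨t,⟨e,e⟩⟩⟩.
For [crax tifn] to have type ⟨e,⟨t,⟨e,e⟩⟩⟩ with tifn of type e, crax must be the function: crax : ⟨e,⟨e,⟨t,⟨e,e⟩⟩⟩⟩.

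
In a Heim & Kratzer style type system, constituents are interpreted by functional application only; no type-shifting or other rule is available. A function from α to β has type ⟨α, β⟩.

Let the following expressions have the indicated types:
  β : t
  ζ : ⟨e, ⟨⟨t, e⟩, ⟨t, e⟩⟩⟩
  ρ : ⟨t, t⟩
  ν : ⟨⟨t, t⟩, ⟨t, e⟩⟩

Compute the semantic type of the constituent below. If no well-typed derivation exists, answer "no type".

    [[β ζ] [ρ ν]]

no type

[β ζ]: t with ⟨e, ⟨⟨t, e⟩, ⟨t, e⟩⟩⟩ — neither is a function whose domain matches the other; composition fails here.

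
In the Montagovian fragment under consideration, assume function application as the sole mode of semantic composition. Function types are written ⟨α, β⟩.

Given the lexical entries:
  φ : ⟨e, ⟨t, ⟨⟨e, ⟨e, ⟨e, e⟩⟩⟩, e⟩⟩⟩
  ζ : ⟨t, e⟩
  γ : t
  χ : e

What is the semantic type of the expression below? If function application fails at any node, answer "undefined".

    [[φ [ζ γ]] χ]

undefined

[ζ γ]: ζ is ⟨t, e⟩, γ is t; result e.
[φ [ζ γ]]: φ is ⟨e, ⟨t, ⟨⟨e, ⟨e, ⟨e, e⟩⟩⟩, e⟩⟩⟩, [ζ γ] is e; result ⟨t, ⟨⟨e, ⟨e, ⟨e, e⟩⟩⟩, e⟩⟩.
[[φ [ζ γ]] χ]: ⟨t, ⟨⟨e, ⟨e, ⟨e, e⟩⟩⟩, e⟩⟩ and e cannot combine by function application — type clash.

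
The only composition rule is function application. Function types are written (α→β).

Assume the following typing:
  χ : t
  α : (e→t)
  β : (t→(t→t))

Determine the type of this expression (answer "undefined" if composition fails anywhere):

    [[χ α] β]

[χ α]: t with (e→t) — neither is a function whose domain matches the other; composition fails here.

undefined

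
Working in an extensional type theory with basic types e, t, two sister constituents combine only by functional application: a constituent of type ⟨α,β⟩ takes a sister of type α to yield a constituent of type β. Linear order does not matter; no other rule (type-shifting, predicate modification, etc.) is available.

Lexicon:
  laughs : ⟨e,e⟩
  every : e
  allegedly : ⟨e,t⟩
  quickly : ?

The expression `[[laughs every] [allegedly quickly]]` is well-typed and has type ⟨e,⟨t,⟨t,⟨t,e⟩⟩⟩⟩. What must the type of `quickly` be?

For [[laughs every] [allegedly quickly]] to have type ⟨e,⟨t,⟨t,⟨t,e⟩⟩⟩⟩ with [laughs every] of type e, [allegedly quickly] must be the function: [allegedly quickly] : ⟨e,⟨e,⟨t,⟨t,⟨t,e⟩⟩⟩⟩⟩.
For [allegedly quickly] to have type ⟨e,⟨e,⟨t,⟨t,⟨t,e⟩⟩⟩⟩⟩ with allegedly of type ⟨e,t⟩, quickly must be the function: quickly : ⟨⟨e,t⟩,⟨e,⟨e,⟨t,⟨t,⟨t,e⟩⟩⟩⟩⟩⟩.

⟨⟨e,t⟩,⟨e,⟨e,⟨t,⟨t,⟨t,e⟩⟩⟩⟩⟩⟩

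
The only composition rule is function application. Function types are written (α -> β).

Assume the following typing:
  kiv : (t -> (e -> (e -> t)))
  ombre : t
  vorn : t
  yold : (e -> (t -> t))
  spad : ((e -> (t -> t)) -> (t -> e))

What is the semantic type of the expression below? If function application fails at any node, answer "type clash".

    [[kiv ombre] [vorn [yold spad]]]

(e -> t)

[kiv ombre]: (t -> (e -> (e -> t))) applied to t yields (e -> (e -> t)).
[yold spad]: ((e -> (t -> t)) -> (t -> e)) applied to (e -> (t -> t)) yields (t -> e).
[vorn [yold spad]]: (t -> e) applied to t yields e.
[[kiv ombre] [vorn [yold spad]]]: (e -> (e -> t)) applied to e yields (e -> t).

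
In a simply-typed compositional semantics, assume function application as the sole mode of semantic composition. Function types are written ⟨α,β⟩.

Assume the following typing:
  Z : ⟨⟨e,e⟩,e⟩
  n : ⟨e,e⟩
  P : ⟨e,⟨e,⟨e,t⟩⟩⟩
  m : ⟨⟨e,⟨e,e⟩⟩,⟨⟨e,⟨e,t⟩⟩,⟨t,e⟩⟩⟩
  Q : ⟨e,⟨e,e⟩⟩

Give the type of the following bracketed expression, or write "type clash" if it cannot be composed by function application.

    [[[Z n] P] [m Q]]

⟨t,e⟩

[Z n]: Z is ⟨⟨e,e⟩,e⟩, n is ⟨e,e⟩; result e.
[[Z n] P]: P is ⟨e,⟨e,⟨e,t⟩⟩⟩, [Z n] is e; result ⟨e,⟨e,t⟩⟩.
[m Q]: m is ⟨⟨e,⟨e,e⟩⟩,⟨⟨e,⟨e,t⟩⟩,⟨t,e⟩⟩⟩, Q is ⟨e,⟨e,e⟩⟩; result ⟨⟨e,⟨e,t⟩⟩,⟨t,e⟩⟩.
[[[Z n] P] [m Q]]: [m Q] is ⟨⟨e,⟨e,t⟩⟩,⟨t,e⟩⟩, [[Z n] P] is ⟨e,⟨e,t⟩⟩; result ⟨t,e⟩.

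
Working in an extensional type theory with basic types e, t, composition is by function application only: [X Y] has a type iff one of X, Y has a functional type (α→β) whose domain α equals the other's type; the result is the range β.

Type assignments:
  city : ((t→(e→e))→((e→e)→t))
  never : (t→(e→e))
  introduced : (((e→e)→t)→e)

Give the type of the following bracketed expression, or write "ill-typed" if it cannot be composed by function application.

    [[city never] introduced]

At [city never], city : ((t→(e→e))→((e→e)→t)) takes never : (t→(e→e)), giving ((e→e)→t).
At [[city never] introduced], introduced : (((e→e)→t)→e) takes [city never] : ((e→e)→t), giving e.

e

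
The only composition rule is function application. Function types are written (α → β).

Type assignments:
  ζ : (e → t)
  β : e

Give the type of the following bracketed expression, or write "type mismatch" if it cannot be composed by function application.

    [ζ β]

t

[ζ β]: functor ζ : (e → t), argument β : e; result t.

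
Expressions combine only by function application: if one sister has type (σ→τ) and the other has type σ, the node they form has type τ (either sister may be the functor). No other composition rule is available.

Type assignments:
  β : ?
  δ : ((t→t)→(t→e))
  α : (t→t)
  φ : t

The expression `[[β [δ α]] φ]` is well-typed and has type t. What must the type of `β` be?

((t→e)→(t→t))

For [[β [δ α]] φ] to have type t with φ of type t, [β [δ α]] must be the function: [β [δ α]] : (t→t).
For [β [δ α]] to have type (t→t) with [δ α] of type (t→e), β must be the function: β : ((t→e)→(t→t)).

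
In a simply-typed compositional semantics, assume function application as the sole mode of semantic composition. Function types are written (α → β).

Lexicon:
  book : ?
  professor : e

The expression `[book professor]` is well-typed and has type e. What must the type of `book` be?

(e → e)

[book professor] must have type e. The sister professor has type e; that is not a function onto e, so book must be the functor, of type (e → e).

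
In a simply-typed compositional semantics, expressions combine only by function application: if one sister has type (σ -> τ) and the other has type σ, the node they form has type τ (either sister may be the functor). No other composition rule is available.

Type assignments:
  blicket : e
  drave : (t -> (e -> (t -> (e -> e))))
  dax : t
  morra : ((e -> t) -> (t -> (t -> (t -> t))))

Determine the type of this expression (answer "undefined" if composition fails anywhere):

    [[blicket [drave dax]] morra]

[drave dax]: functor drave : (t -> (e -> (t -> (e -> e)))), argument dax : t; result (e -> (t -> (e -> e))).
[blicket [drave dax]]: functor [drave dax] : (e -> (t -> (e -> e))), argument blicket : e; result (t -> (e -> e)).
[[blicket [drave dax]] morra]: (t -> (e -> e)) with ((e -> t) -> (t -> (t -> (t -> t)))) — neither is a function whose domain matches the other; composition fails here.

undefined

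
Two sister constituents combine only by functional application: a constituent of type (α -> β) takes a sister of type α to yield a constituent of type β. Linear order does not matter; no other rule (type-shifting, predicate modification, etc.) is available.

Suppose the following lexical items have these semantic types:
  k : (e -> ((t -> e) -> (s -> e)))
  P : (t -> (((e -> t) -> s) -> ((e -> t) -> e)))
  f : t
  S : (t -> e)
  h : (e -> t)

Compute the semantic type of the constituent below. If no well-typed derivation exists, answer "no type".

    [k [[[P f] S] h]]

[P f]: P is (t -> (((e -> t) -> s) -> ((e -> t) -> e))), f is t; result (((e -> t) -> s) -> ((e -> t) -> e)).
[[P f] S]: (((e -> t) -> s) -> ((e -> t) -> e)) with (t -> e) — neither is a function whose domain matches the other; composition fails here.

no type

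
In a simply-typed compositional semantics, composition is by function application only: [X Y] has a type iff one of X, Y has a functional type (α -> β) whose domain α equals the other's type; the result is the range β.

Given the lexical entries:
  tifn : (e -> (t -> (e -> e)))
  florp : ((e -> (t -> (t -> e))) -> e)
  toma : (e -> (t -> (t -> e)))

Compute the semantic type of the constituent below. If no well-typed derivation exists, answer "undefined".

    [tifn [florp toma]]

[florp toma]: ((e -> (t -> (t -> e))) -> e) applied to (e -> (t -> (t -> e))) yields e.
[tifn [florp toma]]: (e -> (t -> (e -> e))) applied to e yields (t -> (e -> e)).

(t -> (e -> e))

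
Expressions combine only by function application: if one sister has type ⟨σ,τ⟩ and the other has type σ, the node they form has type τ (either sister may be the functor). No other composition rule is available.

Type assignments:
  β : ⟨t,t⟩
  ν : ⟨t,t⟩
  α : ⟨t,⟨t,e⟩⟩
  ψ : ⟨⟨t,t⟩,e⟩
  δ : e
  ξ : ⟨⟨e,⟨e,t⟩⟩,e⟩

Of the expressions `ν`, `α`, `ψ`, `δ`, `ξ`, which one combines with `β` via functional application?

ψ

ν : ⟨t,t⟩ — does not combine with β.
α : ⟨t,⟨t,e⟩⟩ — does not combine with β.
ψ — combines: ψ : ⟨⟨t,t⟩,e⟩ takes β : ⟨t,t⟩ as argument, giving e.
δ : e — does not combine with β.
ξ : ⟨⟨e,⟨e,t⟩⟩,e⟩ — does not combine with β.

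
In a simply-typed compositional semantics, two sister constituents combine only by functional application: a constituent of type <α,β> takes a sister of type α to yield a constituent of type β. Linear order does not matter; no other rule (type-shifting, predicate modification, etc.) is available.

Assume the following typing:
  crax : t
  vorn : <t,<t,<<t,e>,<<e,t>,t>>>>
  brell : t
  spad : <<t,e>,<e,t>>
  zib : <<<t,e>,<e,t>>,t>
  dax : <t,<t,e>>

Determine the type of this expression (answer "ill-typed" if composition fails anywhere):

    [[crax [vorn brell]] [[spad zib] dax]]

At [vorn brell], vorn : <t,<t,<<t,e>,<<e,t>,t>>>> takes brell : t, giving <t,<<t,e>,<<e,t>,t>>>.
At [crax [vorn brell]], [vorn brell] : <t,<<t,e>,<<e,t>,t>>> takes crax : t, giving <<t,e>,<<e,t>,t>>.
At [spad zib], zib : <<<t,e>,<e,t>>,t> takes spad : <<t,e>,<e,t>>, giving t.
At [[spad zib] dax], dax : <t,<t,e>> takes [spad zib] : t, giving <t,e>.
At [[crax [vorn brell]] [[spad zib] dax]], [crax [vorn brell]] : <<t,e>,<<e,t>,t>> takes [[spad zib] dax] : <t,e>, giving <<e,t>,t>.

<<e,t>,t>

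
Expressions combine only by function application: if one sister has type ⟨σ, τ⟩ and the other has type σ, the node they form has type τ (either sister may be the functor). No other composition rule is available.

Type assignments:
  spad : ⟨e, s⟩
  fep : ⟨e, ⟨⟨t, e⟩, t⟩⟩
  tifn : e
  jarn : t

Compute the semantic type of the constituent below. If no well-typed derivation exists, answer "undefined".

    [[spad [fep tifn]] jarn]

undefined

[fep tifn] — fep of type ⟨e, ⟨⟨t, e⟩, t⟩⟩ combines with tifn of type e: type ⟨⟨t, e⟩, t⟩.
[spad [fep tifn]]: ⟨e, s⟩ with ⟨⟨t, e⟩, t⟩ — neither is a function whose domain matches the other; composition fails here.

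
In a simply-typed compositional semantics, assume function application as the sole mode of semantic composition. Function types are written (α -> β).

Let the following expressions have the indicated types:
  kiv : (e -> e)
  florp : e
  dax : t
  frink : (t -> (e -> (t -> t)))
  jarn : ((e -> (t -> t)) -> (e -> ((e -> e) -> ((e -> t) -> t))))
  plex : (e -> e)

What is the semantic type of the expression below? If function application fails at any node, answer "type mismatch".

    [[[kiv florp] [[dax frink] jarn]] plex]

((e -> t) -> t)

[kiv florp]: functor kiv : (e -> e), argument florp : e; result e.
[dax frink]: functor frink : (t -> (e -> (t -> t))), argument dax : t; result (e -> (t -> t)).
[[dax frink] jarn]: functor jarn : ((e -> (t -> t)) -> (e -> ((e -> e) -> ((e -> t) -> t)))), argument [dax frink] : (e -> (t -> t)); result (e -> ((e -> e) -> ((e -> t) -> t))).
[[kiv florp] [[dax frink] jarn]]: functor [[dax frink] jarn] : (e -> ((e -> e) -> ((e -> t) -> t))), argument [kiv florp] : e; result ((e -> e) -> ((e -> t) -> t)).
[[[kiv florp] [[dax frink] jarn]] plex]: functor [[kiv florp] [[dax frink] jarn]] : ((e -> e) -> ((e -> t) -> t)), argument plex : (e -> e); result ((e -> t) -> t).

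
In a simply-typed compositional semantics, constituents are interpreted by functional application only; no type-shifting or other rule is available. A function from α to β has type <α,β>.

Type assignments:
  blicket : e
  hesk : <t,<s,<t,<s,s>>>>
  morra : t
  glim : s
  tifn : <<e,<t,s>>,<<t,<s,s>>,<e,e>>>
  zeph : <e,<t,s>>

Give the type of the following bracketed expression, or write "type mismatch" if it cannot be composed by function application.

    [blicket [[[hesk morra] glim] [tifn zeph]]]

e

[hesk morra]: <t,<s,<t,<s,s>>>> applied to t yields <s,<t,<s,s>>>.
[[hesk morra] glim]: <s,<t,<s,s>>> applied to s yields <t,<s,s>>.
[tifn zeph]: <<e,<t,s>>,<<t,<s,s>>,<e,e>>> applied to <e,<t,s>> yields <<t,<s,s>>,<e,e>>.
[[[hesk morra] glim] [tifn zeph]]: <<t,<s,s>>,<e,e>> applied to <t,<s,s>> yields <e,e>.
[blicket [[[hesk morra] glim] [tifn zeph]]]: <e,e> applied to e yields e.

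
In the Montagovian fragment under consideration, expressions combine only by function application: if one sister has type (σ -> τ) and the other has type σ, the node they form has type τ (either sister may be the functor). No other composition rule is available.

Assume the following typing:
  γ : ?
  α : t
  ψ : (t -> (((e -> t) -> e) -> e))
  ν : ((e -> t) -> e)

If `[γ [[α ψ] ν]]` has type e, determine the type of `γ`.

At [γ [[α ψ] ν]] (required: e): [[α ψ] ν] is e, which is not a function with range e; hence γ is the functor — type (e -> e).

(e -> e)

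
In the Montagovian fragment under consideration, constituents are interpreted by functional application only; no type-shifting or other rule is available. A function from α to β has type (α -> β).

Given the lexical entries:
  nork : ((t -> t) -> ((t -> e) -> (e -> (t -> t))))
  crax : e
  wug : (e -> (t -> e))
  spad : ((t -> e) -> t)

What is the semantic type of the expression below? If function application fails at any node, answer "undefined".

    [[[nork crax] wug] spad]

undefined

[nork crax]: ((t -> t) -> ((t -> e) -> (e -> (t -> t)))) and e cannot combine by function application — type clash.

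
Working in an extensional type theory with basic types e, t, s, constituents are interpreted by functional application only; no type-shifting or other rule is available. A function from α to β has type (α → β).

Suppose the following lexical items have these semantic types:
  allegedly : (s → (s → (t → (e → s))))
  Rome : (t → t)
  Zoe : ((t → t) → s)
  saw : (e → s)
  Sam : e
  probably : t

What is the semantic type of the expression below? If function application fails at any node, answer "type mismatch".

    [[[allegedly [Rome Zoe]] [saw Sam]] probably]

(e → s)

[Rome Zoe]: Zoe is ((t → t) → s), Rome is (t → t); result s.
[allegedly [Rome Zoe]]: allegedly is (s → (s → (t → (e → s)))), [Rome Zoe] is s; result (s → (t → (e → s))).
[saw Sam]: saw is (e → s), Sam is e; result s.
[[allegedly [Rome Zoe]] [saw Sam]]: [allegedly [Rome Zoe]] is (s → (t → (e → s))), [saw Sam] is s; result (t → (e → s)).
[[[allegedly [Rome Zoe]] [saw Sam]] probably]: [[allegedly [Rome Zoe]] [saw Sam]] is (t → (e → s)), probably is t; result (e → s).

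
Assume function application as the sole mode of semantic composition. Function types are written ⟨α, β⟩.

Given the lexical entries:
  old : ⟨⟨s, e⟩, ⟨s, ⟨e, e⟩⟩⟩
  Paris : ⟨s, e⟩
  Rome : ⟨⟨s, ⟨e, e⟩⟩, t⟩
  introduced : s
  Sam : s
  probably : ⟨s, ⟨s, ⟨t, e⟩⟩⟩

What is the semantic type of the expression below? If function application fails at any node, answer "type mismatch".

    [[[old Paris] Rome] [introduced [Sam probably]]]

e

[old Paris]: functor old : ⟨⟨s, e⟩, ⟨s, ⟨e, e⟩⟩⟩, argument Paris : ⟨s, e⟩; result ⟨s, ⟨e, e⟩⟩.
[[old Paris] Rome]: functor Rome : ⟨⟨s, ⟨e, e⟩⟩, t⟩, argument [old Paris] : ⟨s, ⟨e, e⟩⟩; result t.
[Sam probably]: functor probably : ⟨s, ⟨s, ⟨t, e⟩⟩⟩, argument Sam : s; result ⟨s, ⟨t, e⟩⟩.
[introduced [Sam probably]]: functor [Sam probably] : ⟨s, ⟨t, e⟩⟩, argument introduced : s; result ⟨t, e⟩.
[[[old Paris] Rome] [introduced [Sam probably]]]: functor [introduced [Sam probably]] : ⟨t, e⟩, argument [[old Paris] Rome] : t; result e.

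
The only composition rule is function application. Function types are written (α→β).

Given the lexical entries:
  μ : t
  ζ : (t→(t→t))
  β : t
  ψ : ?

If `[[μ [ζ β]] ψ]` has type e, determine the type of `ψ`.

(t→e)

For [[μ [ζ β]] ψ] to have type e with [μ [ζ β]] of type t, ψ must be the function: ψ : (t→e).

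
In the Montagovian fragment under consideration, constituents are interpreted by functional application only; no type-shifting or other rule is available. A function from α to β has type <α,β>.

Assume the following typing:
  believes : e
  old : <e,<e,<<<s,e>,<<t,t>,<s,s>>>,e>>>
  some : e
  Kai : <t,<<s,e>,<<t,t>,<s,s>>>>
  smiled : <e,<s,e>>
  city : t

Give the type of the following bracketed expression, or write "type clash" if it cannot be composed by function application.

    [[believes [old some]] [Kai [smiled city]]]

[old some]: old is <e,<e,<<<s,e>,<<t,t>,<s,s>>>,e>>>, some is e; result <e,<<<s,e>,<<t,t>,<s,s>>>,e>>.
[believes [old some]]: [old some] is <e,<<<s,e>,<<t,t>,<s,s>>>,e>>, believes is e; result <<<s,e>,<<t,t>,<s,s>>>,e>.
[smiled city]: <e,<s,e>> and t cannot combine by function application — type clash.

type clash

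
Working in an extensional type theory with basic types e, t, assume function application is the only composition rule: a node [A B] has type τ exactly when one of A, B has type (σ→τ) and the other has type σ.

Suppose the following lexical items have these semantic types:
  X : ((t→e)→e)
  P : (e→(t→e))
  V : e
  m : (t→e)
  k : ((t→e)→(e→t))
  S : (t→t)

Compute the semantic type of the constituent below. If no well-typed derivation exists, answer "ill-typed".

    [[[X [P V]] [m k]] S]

At [P V], P : (e→(t→e)) takes V : e, giving (t→e).
At [X [P V]], X : ((t→e)→e) takes [P V] : (t→e), giving e.
At [m k], k : ((t→e)→(e→t)) takes m : (t→e), giving (e→t).
At [[X [P V]] [m k]], [m k] : (e→t) takes [X [P V]] : e, giving t.
At [[[X [P V]] [m k]] S], S : (t→t) takes [[X [P V]] [m k]] : t, giving t.

t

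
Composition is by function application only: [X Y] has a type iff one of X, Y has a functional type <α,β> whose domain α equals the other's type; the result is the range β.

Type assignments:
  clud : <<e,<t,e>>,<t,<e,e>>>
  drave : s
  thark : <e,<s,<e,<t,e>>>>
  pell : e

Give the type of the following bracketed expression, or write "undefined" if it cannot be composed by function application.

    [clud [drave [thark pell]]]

[thark pell]: <e,<s,<e,<t,e>>>> applied to e yields <s,<e,<t,e>>>.
[drave [thark pell]]: <s,<e,<t,e>>> applied to s yields <e,<t,e>>.
[clud [drave [thark pell]]]: <<e,<t,e>>,<t,<e,e>>> applied to <e,<t,e>> yields <t,<e,e>>.

<t,<e,e>>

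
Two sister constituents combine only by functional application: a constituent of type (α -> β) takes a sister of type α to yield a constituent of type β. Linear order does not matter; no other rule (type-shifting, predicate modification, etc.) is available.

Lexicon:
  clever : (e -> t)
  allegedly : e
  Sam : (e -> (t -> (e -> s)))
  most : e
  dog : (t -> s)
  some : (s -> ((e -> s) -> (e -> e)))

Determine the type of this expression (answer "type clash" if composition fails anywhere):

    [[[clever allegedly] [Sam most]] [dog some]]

type clash

[clever allegedly]: clever is (e -> t), allegedly is e; result t.
[Sam most]: Sam is (e -> (t -> (e -> s))), most is e; result (t -> (e -> s)).
[[clever allegedly] [Sam most]]: [Sam most] is (t -> (e -> s)), [clever allegedly] is t; result (e -> s).
[dog some]: (t -> s) with (s -> ((e -> s) -> (e -> e))) — neither is a function whose domain matches the other; composition fails here.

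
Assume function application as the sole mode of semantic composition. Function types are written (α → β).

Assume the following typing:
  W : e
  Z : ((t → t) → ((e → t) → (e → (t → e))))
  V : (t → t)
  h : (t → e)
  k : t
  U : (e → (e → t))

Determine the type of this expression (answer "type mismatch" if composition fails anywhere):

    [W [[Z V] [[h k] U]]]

[Z V]: ((t → t) → ((e → t) → (e → (t → e)))) applied to (t → t) yields ((e → t) → (e → (t → e))).
[h k]: (t → e) applied to t yields e.
[[h k] U]: (e → (e → t)) applied to e yields (e → t).
[[Z V] [[h k] U]]: ((e → t) → (e → (t → e))) applied to (e → t) yields (e → (t → e)).
[W [[Z V] [[h k] U]]]: (e → (t → e)) applied to e yields (t → e).

(t → e)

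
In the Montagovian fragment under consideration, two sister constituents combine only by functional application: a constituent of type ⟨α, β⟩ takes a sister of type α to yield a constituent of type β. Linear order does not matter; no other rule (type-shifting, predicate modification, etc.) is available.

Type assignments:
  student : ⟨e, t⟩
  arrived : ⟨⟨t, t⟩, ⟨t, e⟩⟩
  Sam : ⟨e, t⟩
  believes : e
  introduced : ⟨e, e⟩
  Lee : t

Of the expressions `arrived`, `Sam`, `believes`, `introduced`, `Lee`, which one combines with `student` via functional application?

believes

arrived : ⟨⟨t, t⟩, ⟨t, e⟩⟩ — no; student wants e, and arrived wants ⟨t, t⟩.
Sam : ⟨e, t⟩ — no; student wants e, and Sam wants e.
believes — combines: student : ⟨e, t⟩ takes believes : e as argument, giving t.
introduced : ⟨e, e⟩ — no; student wants e, and introduced wants e.
Lee : t — no; student wants e, and Lee wants nothing (atomic).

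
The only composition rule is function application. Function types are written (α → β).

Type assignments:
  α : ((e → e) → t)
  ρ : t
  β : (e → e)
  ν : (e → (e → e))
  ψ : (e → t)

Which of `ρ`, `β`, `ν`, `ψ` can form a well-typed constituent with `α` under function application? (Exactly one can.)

β

ρ : t — no; α wants (e → e), and ρ wants nothing (atomic).
β — combines: α : ((e → e) → t) takes β : (e → e) as argument, giving t.
ν : (e → (e → e)) — no; α wants (e → e), and ν wants e.
ψ : (e → t) — no; α wants (e → e), and ψ wants e.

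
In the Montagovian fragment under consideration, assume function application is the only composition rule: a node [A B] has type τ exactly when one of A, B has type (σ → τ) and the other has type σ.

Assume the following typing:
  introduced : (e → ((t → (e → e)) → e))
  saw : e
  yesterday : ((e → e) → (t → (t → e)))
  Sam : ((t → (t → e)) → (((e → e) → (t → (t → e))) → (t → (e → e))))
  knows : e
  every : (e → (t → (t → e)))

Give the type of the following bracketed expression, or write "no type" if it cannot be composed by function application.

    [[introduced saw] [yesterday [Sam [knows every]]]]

[introduced saw]: introduced is (e → ((t → (e → e)) → e)), saw is e; result ((t → (e → e)) → e).
[knows every]: every is (e → (t → (t → e))), knows is e; result (t → (t → e)).
[Sam [knows every]]: Sam is ((t → (t → e)) → (((e → e) → (t → (t → e))) → (t → (e → e)))), [knows every] is (t → (t → e)); result (((e → e) → (t → (t → e))) → (t → (e → e))).
[yesterday [Sam [knows every]]]: [Sam [knows every]] is (((e → e) → (t → (t → e))) → (t → (e → e))), yesterday is ((e → e) → (t → (t → e))); result (t → (e → e)).
[[introduced saw] [yesterday [Sam [knows every]]]]: [introduced saw] is ((t → (e → e)) → e), [yesterday [Sam [knows every]]] is (t → (e → e)); result e.

e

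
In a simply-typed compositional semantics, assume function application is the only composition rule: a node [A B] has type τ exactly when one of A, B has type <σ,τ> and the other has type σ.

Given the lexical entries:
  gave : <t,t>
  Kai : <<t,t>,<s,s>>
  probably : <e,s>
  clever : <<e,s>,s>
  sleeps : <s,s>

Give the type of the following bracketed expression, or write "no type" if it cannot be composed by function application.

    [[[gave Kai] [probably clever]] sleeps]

s

[gave Kai]: functor Kai : <<t,t>,<s,s>>, argument gave : <t,t>; result <s,s>.
[probably clever]: functor clever : <<e,s>,s>, argument probably : <e,s>; result s.
[[gave Kai] [probably clever]]: functor [gave Kai] : <s,s>, argument [probably clever] : s; result s.
[[[gave Kai] [probably clever]] sleeps]: functor sleeps : <s,s>, argument [[gave Kai] [probably clever]] : s; result s.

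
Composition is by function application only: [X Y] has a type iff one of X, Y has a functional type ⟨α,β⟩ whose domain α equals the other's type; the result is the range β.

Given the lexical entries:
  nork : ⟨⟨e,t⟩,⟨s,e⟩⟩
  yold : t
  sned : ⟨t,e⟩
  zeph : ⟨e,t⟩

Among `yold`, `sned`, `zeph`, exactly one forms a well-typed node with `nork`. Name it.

zeph

yold : t — no; nork wants ⟨e,t⟩, and yold wants nothing (atomic).
sned : ⟨t,e⟩ — no; nork wants ⟨e,t⟩, and sned wants t.
zeph — combines: nork : ⟨⟨e,t⟩,⟨s,e⟩⟩ takes zeph : ⟨e,t⟩ as argument, giving ⟨s,e⟩.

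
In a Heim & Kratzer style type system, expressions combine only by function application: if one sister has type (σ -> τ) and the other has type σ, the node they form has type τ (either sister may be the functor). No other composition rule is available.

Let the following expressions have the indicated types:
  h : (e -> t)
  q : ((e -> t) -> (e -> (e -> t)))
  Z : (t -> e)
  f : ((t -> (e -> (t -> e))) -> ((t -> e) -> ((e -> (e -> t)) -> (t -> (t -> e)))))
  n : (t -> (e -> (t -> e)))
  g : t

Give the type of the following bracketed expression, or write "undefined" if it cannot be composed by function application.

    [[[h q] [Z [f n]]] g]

(t -> e)

[h q]: functor q : ((e -> t) -> (e -> (e -> t))), argument h : (e -> t); result (e -> (e -> t)).
[f n]: functor f : ((t -> (e -> (t -> e))) -> ((t -> e) -> ((e -> (e -> t)) -> (t -> (t -> e))))), argument n : (t -> (e -> (t -> e))); result ((t -> e) -> ((e -> (e -> t)) -> (t -> (t -> e)))).
[Z [f n]]: functor [f n] : ((t -> e) -> ((e -> (e -> t)) -> (t -> (t -> e)))), argument Z : (t -> e); result ((e -> (e -> t)) -> (t -> (t -> e))).
[[h q] [Z [f n]]]: functor [Z [f n]] : ((e -> (e -> t)) -> (t -> (t -> e))), argument [h q] : (e -> (e -> t)); result (t -> (t -> e)).
[[[h q] [Z [f n]]] g]: functor [[h q] [Z [f n]]] : (t -> (t -> e)), argument g : t; result (t -> e).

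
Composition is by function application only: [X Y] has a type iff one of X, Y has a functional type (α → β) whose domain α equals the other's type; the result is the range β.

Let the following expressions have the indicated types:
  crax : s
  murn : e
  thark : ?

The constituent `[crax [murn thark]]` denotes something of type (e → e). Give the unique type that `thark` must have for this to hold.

[crax [murn thark]] is required to be (e → e). crax : s cannot yield (e → e) as functor, so [murn thark] : (s → (e → e)).
[murn thark] is required to be (s → (e → e)). murn : e cannot yield (s → (e → e)) as functor, so thark : (e → (s → (e → e))).

(e → (s → (e → e)))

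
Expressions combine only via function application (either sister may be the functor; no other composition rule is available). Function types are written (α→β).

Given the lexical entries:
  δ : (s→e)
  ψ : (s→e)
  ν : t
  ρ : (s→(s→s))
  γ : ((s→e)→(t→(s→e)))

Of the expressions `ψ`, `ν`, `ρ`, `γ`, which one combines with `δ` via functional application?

ψ : (s→e) — neither side's domain matches the other.
ν : t — neither side's domain matches the other.
ρ : (s→(s→s)) — neither side's domain matches the other.
γ — combines: γ : ((s→e)→(t→(s→e))) takes δ : (s→e) as argument, giving (t→(s→e)).

γ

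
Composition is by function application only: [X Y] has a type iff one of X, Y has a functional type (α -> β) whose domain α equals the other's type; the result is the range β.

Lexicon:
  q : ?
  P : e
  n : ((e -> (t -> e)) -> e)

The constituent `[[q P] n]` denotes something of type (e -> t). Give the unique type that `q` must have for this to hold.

At [[q P] n] (required: (e -> t)): n is ((e -> (t -> e)) -> e), which is not a function with range (e -> t); hence [q P] is the functor — type (((e -> (t -> e)) -> e) -> (e -> t)).
At [q P] (required: (((e -> (t -> e)) -> e) -> (e -> t))): P is e, which is not a function with range (((e -> (t -> e)) -> e) -> (e -> t)); hence q is the functor — type (e -> (((e -> (t -> e)) -> e) -> (e -> t))).

(e -> (((e -> (t -> e)) -> e) -> (e -> t)))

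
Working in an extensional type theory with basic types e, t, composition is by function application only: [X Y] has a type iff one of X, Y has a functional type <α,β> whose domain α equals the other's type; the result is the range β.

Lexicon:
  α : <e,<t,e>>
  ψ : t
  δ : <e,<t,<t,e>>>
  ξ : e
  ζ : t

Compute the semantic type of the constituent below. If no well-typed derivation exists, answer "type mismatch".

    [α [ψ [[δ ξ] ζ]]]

[δ ξ]: <e,<t,<t,e>>> applied to e yields <t,<t,e>>.
[[δ ξ] ζ]: <t,<t,e>> applied to t yields <t,e>.
[ψ [[δ ξ] ζ]]: <t,e> applied to t yields e.
[α [ψ [[δ ξ] ζ]]]: <e,<t,e>> applied to e yields <t,e>.

<t,e>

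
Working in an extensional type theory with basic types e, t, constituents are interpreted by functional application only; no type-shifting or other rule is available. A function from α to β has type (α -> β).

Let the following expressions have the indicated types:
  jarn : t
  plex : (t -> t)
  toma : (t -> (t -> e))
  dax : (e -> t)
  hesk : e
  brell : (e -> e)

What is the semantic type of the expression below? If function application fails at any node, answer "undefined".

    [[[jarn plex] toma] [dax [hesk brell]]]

e

[jarn plex]: functor plex : (t -> t), argument jarn : t; result t.
[[jarn plex] toma]: functor toma : (t -> (t -> e)), argument [jarn plex] : t; result (t -> e).
[hesk brell]: functor brell : (e -> e), argument hesk : e; result e.
[dax [hesk brell]]: functor dax : (e -> t), argument [hesk brell] : e; result t.
[[[jarn plex] toma] [dax [hesk brell]]]: functor [[jarn plex] toma] : (t -> e), argument [dax [hesk brell]] : t; result e.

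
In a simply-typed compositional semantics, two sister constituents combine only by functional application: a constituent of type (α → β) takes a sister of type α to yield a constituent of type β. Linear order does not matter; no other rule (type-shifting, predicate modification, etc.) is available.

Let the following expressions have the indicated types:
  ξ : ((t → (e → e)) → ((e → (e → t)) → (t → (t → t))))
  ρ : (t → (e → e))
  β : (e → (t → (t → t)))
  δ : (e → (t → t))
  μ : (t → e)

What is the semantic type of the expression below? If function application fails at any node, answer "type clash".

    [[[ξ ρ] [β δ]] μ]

[ξ ρ] — ξ of type ((t → (e → e)) → ((e → (e → t)) → (t → (t → t)))) combines with ρ of type (t → (e → e)): type ((e → (e → t)) → (t → (t → t))).
[β δ]: (e → (t → (t → t))) with (e → (t → t)) — neither is a function whose domain matches the other; composition fails here.

type clash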